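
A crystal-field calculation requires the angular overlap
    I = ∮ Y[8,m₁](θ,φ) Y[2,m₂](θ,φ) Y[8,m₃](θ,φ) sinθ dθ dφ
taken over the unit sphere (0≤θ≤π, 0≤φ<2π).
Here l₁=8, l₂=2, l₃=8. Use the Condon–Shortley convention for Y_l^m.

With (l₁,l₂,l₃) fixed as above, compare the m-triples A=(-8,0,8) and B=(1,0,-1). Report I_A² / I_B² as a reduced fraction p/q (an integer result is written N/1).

Same 8,2,8: normalisation and zero-m 3j drop out of the ratio.
A: Δ: 2! 14! 2! / 19! → 1/348840; sum: t=2:+1/348713164800 = 1/348713164800; 3j²(8 2 8; -8 0 8) = Δ·Π!·Σ² = 40/969  (sign +1)
B: Δ: 2! 14! 2! / 19! → 1/348840; sum: t=0:+1/101606400 t=1:−1/29030400 t=2:+1/174182400 = -23/1219276800; 3j²(8 2 8; 1 0 -1) = Δ·Π!·Σ² = 529/38760  (sign +1)
I_A²/I_B² = (40/969)/(529/38760) = 1600/529

1600/529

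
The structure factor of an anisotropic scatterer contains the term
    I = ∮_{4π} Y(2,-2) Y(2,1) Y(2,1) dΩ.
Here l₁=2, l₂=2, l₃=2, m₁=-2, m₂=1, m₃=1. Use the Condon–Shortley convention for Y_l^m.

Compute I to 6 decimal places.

0.220728

m-sum 0 ✓  L=6 even ✓  0≤2≤4 ✓
Π(2lᵢ+1) = 5×5×5 = 125
triangle coeff Δ(2,2,2) = 1/630
Σ_t [0,2]: t=0:+1/8 t=1:−1/1 t=2:+1/8 = -3/4
(3j)²=2/35 [(2 2 2; 0 0 0)], sign=-1
Σ_t [2,2]: t=2:+1/4 = 1/4
(3j)²=3/35 [(2 2 2; -2 1 1)], sign=-1
⇒ 4πI² = 30/49
I = (+1)√(30/49/(4π)) = 0.22072812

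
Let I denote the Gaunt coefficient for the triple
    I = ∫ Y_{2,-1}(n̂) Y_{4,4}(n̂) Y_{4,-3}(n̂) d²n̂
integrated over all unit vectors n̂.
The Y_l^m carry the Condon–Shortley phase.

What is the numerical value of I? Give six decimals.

0.198645

Rules hold: Σm=0, L=10 even, 2≤4≤6.
N = 5·9·9 = 405
Δ = 2!·2!·6!/11! = 1/13860
Racah Σ t=0..2: t=0:+1/192 t=1:−1/36 t=2:+1/192 = -5/288
⇒ 3j(2 4 4; 0 0 0)² = 20/693, sgn -1
Racah Σ t=2..2: t=2:+1/1440 = 1/1440
⇒ 3j(2 4 4; -1 4 -3)² = 7/165, sgn -1
4πI² = N·(3j₀)²·(3jₘ)² = 60/121
I = +1·√(0.495868/4π) = 0.19864517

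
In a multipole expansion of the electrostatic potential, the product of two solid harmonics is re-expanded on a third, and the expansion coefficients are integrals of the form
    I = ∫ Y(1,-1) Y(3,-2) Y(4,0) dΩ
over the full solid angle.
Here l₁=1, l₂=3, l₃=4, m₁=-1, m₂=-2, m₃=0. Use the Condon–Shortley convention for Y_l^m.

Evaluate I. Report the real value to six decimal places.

0.000000

-1 − 2 + 0 = -3 ≠ 0: azimuthal integral kills it; I = 0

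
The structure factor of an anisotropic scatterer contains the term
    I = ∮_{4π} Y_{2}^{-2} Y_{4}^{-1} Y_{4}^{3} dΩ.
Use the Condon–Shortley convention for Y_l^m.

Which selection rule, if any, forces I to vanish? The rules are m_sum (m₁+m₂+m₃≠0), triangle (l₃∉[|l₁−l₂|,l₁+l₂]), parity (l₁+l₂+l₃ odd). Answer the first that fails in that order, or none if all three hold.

none

azimuthal sum: -2 − 1 + 3 = 0  ✓
2 ≤ 4 ≤ 6 (triangle on l)  ✓
L = 2 + 4 + 4 = 10 (even)  ✓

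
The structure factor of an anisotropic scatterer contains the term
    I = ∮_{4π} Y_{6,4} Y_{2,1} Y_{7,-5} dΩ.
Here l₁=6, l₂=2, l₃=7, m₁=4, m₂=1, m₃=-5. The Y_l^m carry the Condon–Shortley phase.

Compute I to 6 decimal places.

0.000000

Σlᵢ=15 odd — θ-integrand is odd under cosθ→−cosθ; I=0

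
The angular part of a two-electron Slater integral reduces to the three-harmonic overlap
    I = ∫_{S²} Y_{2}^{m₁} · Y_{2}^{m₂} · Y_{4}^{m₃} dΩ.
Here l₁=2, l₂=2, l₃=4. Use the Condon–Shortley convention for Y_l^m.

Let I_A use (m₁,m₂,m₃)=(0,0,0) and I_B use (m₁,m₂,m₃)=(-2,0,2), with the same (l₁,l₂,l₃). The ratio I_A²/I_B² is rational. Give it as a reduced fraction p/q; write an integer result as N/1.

12/5

Shared (l₁,l₂,l₃)=(2,2,4): N and (l;000)² cancel in I_A²/I_B².
A: Δ = 0!·4!·4!/9! = 1/630; Racah Σ t=0..0: t=0:+1/16 = 1/16; ⇒ 3j(2 2 4; 0 0 0)² = 2/35, sgn +1
B: Δ = 0!·4!·4!/9! = 1/630; Racah Σ t=0..0: t=0:+1/96 = 1/96; ⇒ 3j(2 2 4; -2 0 2)² = 1/42, sgn +1
I_A²/I_B² = (2/35)/(1/42) = 12/5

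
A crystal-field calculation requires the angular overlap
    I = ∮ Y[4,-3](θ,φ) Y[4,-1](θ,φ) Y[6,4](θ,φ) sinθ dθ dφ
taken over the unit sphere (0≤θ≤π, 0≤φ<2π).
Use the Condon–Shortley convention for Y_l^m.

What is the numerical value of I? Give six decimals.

-0.030176

Rules hold: Σm=0, L=14 even, 0≤6≤8.
N = 9·9·13 = 1053
Δ = 2!·6!·6!/15! = 1/1261260
Racah Σ t=0..2: t=0:+1/4608 t=1:−1/1296 t=2:+1/4608 = -7/20736
⇒ 3j(4 4 6; 0 0 0)² = 20/1287, sgn -1
Racah Σ t=1..2: t=1:−1/34560 t=2:+1/28800 = 1/172800
⇒ 3j(4 4 6; -3 -1 4)² = 1/1430, sgn +1
4πI² = N·(3j₀)²·(3jₘ)² = 18/1573
I = -1·√(0.0114431/4π) = -0.03017637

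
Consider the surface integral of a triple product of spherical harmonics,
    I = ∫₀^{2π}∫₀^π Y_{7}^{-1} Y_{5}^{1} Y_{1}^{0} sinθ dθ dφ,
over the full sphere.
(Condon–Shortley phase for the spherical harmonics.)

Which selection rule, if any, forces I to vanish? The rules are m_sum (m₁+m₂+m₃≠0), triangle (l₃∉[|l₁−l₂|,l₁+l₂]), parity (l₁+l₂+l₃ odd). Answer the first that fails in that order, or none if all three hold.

triangle

m₁+m₂+m₃ = -1 + 1 + 0 = 0  ✓
triangle: |7−5|=2 ≤ l₃=1 ≤ 7+5=12  ✗
parity: l₁+l₂+l₃ = 13 is odd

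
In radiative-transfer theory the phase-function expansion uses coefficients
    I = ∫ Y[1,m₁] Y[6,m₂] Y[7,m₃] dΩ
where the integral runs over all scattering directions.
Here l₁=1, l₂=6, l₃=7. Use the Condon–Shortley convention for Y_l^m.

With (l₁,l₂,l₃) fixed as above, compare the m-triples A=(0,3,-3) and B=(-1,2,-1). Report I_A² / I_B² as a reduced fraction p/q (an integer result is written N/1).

l's match ⇒ only the (l;m) 3-j factors differ between A and B.
A: triangle coeff Δ(1,6,7) = 1/1365; Σ_t [0,0]: t=0:+1/2177280 = 1/2177280; (3j)²=8/273 [(1 6 7; 0 3 -3)], sign=+1
B: triangle coeff Δ(1,6,7) = 1/1365; Σ_t [0,0]: t=0:+1/1935360 = 1/1935360; (3j)²=1/91 [(1 6 7; -1 2 -1)], sign=+1
I_A²/I_B² = (8/273)/(1/91) = 8/3

8/3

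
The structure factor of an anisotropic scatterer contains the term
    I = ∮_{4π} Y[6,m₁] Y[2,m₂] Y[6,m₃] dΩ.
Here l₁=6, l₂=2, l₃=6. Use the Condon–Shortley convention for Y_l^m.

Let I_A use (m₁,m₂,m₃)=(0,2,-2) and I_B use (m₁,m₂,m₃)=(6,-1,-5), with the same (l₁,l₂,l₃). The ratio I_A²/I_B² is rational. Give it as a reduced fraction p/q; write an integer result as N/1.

140/121

l's match ⇒ only the (l;m) 3-j factors differ between A and B.
A: triangle coeff Δ(6,2,6) = 1/90090; Σ_t [2,2]: t=2:+1/69120 = 1/69120; (3j)²=4/143 [(6 2 6; 0 2 -2)], sign=+1
B: triangle coeff Δ(6,2,6) = 1/90090; Σ_t [0,0]: t=0:+1/7257600 = 1/7257600; (3j)²=11/455 [(6 2 6; 6 -1 -5)], sign=-1
I_A²/I_B² = (4/143)/(11/455) = 140/121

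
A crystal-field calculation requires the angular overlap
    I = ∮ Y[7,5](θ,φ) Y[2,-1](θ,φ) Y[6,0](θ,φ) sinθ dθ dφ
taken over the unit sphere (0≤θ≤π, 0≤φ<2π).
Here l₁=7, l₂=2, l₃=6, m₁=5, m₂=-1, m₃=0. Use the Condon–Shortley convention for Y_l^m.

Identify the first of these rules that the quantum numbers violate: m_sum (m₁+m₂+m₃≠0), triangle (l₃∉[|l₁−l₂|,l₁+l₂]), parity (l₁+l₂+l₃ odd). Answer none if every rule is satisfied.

m_sum

m₁+m₂+m₃ = 5 − 1 + 0 = 4  ✗
triangle: |7−2|=5 ≤ l₃=6 ≤ 7+2=9
parity: l₁+l₂+l₃ = 15 is odd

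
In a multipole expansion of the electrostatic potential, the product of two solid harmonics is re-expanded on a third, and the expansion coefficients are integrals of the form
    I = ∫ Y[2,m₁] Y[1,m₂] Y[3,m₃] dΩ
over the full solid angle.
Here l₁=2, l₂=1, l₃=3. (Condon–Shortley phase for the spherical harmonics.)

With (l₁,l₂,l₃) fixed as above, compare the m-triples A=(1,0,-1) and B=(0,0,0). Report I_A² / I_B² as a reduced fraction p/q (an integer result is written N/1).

Shared (l₁,l₂,l₃)=(2,1,3): N and (l;000)² cancel in I_A²/I_B².
A: Δ = 0!·4!·2!/7! = 1/105; Racah Σ t=0..0: t=0:+1/6 = 1/6; ⇒ 3j(2 1 3; 1 0 -1)² = 8/105, sgn +1
B: Δ = 0!·4!·2!/7! = 1/105; Racah Σ t=0..0: t=0:+1/4 = 1/4; ⇒ 3j(2 1 3; 0 0 0)² = 3/35, sgn -1
I_A²/I_B² = (8/105)/(3/35) = 8/9

8/9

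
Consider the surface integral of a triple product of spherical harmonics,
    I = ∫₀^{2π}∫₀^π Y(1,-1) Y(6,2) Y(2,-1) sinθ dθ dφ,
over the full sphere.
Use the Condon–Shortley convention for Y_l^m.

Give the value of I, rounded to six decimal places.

|1−6|≤2≤1+6 violated ⇒ I = 0

0.000000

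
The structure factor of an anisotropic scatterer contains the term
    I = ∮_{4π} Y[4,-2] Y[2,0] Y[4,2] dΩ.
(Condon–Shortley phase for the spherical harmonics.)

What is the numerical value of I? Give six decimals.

0.065536

Rules hold: Σm=0, L=10 even, 2≤4≤6.
N = 9·5·9 = 405
Δ = 2!·6!·2!/11! = 1/13860
Racah Σ t=0..2: t=0:+1/192 t=1:−1/36 t=2:+1/192 = -5/288
⇒ 3j(4 2 4; 0 0 0)² = 20/693, sgn -1
Racah Σ t=0..2: t=0:+1/2880 t=1:−1/120 t=2:+1/192 = -1/360
⇒ 3j(4 2 4; -2 0 2)² = 16/3465, sgn -1
4πI² = N·(3j₀)²·(3jₘ)² = 320/5929
I = +1·√(0.053972/4π) = 0.06553591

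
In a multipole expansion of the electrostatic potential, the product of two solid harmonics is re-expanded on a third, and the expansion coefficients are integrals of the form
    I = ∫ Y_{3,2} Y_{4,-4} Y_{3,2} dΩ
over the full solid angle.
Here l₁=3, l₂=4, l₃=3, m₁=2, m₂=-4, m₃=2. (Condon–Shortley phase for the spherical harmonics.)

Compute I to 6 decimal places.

Checks pass: Σm=0; 10 even; l₃=3∈[1,7].
(2·3+1)(2·4+1)(2·3+1) = 441
Δ: 4! 2! 4! / 11! → 1/34650
sum: t=1:−1/72 t=2:+1/16 t=3:−1/72 = 5/144
3j²(3 4 3; 0 0 0) = Δ·Π!·Σ² = 2/77  (sign -1)
sum: t=0:+1/576 = 1/576
3j²(3 4 3; 2 -4 2) = Δ·Π!·Σ² = 5/99  (sign -1)
combine: 4πI² = 441·2/77·5/99 = 70/121
take √, sign +1: I = 0.21456131

0.214561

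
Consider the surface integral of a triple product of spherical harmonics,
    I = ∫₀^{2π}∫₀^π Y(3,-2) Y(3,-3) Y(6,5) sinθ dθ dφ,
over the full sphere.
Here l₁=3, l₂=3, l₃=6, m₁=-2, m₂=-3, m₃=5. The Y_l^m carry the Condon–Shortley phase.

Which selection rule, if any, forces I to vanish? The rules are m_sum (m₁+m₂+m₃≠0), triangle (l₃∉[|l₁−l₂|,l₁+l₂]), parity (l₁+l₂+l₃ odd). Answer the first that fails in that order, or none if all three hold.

none

azimuthal sum: -2 − 3 + 5 = 0  ✓
0 ≤ 6 ≤ 6 (triangle on l)  ✓
L = 3 + 3 + 6 = 12 (even)  ✓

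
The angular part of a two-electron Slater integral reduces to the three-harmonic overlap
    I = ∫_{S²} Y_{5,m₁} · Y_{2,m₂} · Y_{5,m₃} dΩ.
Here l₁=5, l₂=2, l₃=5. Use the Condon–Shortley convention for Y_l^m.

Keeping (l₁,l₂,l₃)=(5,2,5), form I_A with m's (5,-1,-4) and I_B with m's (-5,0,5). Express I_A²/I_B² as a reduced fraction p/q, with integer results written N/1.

l's match ⇒ only the (l;m) 3-j factors differ between A and B.
A: triangle coeff Δ(5,2,5) = 1/38610; Σ_t [0,0]: t=0:+1/80640 = 1/80640; (3j)²=9/286 [(5 2 5; 5 -1 -4)], sign=-1
B: triangle coeff Δ(5,2,5) = 1/38610; Σ_t [2,2]: t=2:+1/161280 = 1/161280; (3j)²=15/286 [(5 2 5; -5 0 5)], sign=+1
I_A²/I_B² = (9/286)/(15/286) = 3/5

3/5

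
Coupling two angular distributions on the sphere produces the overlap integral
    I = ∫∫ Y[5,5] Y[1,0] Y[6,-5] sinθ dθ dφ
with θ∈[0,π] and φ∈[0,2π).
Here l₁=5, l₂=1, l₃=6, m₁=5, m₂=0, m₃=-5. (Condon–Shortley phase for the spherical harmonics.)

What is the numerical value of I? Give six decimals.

-0.135514

Checks pass: Σm=0; 12 even; l₃=6∈[4,6].
(2·5+1)(2·1+1)(2·6+1) = 429
Δ: 0! 10! 2! / 13! → 1/858
sum: t=0:+1/14400 = 1/14400
3j²(5 1 6; 0 0 0) = Δ·Π!·Σ² = 6/143  (sign +1)
sum: t=0:+1/3628800 = 1/3628800
3j²(5 1 6; 5 0 -5) = Δ·Π!·Σ² = 1/78  (sign -1)
combine: 4πI² = 429·6/143·1/78 = 3/13
take √, sign -1: I = -0.13551395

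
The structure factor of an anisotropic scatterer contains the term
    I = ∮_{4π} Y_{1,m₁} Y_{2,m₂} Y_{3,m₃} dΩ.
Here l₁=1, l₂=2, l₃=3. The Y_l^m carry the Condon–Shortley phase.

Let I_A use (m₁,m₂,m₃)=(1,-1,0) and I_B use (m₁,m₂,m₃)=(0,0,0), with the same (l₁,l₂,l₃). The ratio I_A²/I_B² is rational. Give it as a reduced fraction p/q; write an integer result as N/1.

1/3

Shared (l₁,l₂,l₃)=(1,2,3): N and (l;000)² cancel in I_A²/I_B².
A: Δ = 0!·2!·4!/7! = 1/105; Racah Σ t=0..0: t=0:+1/12 = 1/12; ⇒ 3j(1 2 3; 1 -1 0)² = 1/35, sgn -1
B: Δ = 0!·2!·4!/7! = 1/105; Racah Σ t=0..0: t=0:+1/4 = 1/4; ⇒ 3j(1 2 3; 0 0 0)² = 3/35, sgn -1
I_A²/I_B² = (1/35)/(3/35) = 1/3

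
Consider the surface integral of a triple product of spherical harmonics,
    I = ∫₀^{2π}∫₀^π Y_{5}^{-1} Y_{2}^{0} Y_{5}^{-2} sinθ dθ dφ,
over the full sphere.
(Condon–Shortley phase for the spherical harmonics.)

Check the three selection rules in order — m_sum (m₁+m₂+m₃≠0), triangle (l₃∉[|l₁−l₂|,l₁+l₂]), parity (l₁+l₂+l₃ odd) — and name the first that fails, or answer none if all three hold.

azimuthal sum: -1 + 0 − 2 = -3  ✗
3 ≤ 5 ≤ 7 (triangle on l)
L = 5 + 2 + 5 = 12 (even)

m_sum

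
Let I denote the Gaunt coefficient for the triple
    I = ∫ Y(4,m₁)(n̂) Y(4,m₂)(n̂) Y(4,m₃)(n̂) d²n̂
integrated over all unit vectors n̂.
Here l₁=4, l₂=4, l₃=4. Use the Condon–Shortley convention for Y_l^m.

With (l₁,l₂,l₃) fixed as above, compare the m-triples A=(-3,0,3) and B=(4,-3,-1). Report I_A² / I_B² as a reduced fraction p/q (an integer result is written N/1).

l's match ⇒ only the (l;m) 3-j factors differ between A and B.
A: triangle coeff Δ(4,4,4) = 1/450450; Σ_t [3,4]: t=3:−1/864 t=4:+1/3456 = -1/1152; (3j)²=7/286 [(4 4 4; -3 0 3)], sign=+1
B: triangle coeff Δ(4,4,4) = 1/450450; Σ_t [0,0]: t=0:+1/3456 = 1/3456; (3j)²=35/1287 [(4 4 4; 4 -3 -1)], sign=-1
I_A²/I_B² = (7/286)/(35/1287) = 9/10

9/10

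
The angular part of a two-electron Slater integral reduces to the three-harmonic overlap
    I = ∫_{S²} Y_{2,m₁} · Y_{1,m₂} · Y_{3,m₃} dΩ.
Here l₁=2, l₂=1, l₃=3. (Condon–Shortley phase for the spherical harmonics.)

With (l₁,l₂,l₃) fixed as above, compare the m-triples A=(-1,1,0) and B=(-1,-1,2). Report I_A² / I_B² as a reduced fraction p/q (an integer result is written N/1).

3/10

l's match ⇒ only the (l;m) 3-j factors differ between A and B.
A: triangle coeff Δ(2,1,3) = 1/105; Σ_t [0,0]: t=0:+1/12 = 1/12; (3j)²=1/35 [(2 1 3; -1 1 0)], sign=-1
B: triangle coeff Δ(2,1,3) = 1/105; Σ_t [0,0]: t=0:+1/12 = 1/12; (3j)²=2/21 [(2 1 3; -1 -1 2)], sign=-1
I_A²/I_B² = (1/35)/(2/21) = 3/10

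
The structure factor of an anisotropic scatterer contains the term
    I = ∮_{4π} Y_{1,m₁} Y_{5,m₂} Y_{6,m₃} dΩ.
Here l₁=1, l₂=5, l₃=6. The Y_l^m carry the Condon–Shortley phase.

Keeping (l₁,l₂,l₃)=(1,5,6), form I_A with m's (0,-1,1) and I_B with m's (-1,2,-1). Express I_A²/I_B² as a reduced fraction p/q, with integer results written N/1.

7/2

l's match ⇒ only the (l;m) 3-j factors differ between A and B.
A: triangle coeff Δ(1,5,6) = 1/858; Σ_t [0,0]: t=0:+1/17280 = 1/17280; (3j)²=35/858 [(1 5 6; 0 -1 1)], sign=-1
B: triangle coeff Δ(1,5,6) = 1/858; Σ_t [0,0]: t=0:+1/60480 = 1/60480; (3j)²=5/429 [(1 5 6; -1 2 -1)], sign=-1
I_A²/I_B² = (35/858)/(5/429) = 7/2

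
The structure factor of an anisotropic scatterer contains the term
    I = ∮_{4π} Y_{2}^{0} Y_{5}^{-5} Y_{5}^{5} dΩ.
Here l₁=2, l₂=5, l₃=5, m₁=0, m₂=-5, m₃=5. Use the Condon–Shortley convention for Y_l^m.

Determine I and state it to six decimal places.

Rules hold: Σm=0, L=12 even, 3≤5≤7.
N = 5·11·11 = 605
Δ = 2!·2!·8!/13! = 1/38610
Racah Σ t=0..2: t=0:+1/2880 t=1:−1/576 t=2:+1/2880 = -1/960
⇒ 3j(2 5 5; 0 0 0)² = 10/429, sgn +1
Racah Σ t=0..0: t=0:+1/161280 = 1/161280
⇒ 3j(2 5 5; 0 -5 5)² = 15/286, sgn +1
4πI² = N·(3j₀)²·(3jₘ)² = 125/169
I = +1·√(0.739645/4π) = 0.24260890

0.242609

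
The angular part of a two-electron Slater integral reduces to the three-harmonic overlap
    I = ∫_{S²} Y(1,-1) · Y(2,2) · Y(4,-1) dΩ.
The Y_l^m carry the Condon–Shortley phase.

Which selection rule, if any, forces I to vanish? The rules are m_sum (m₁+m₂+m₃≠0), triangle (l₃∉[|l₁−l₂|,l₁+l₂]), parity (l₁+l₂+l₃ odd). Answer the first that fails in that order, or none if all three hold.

triangle

Σmᵢ = 0  ✓
l₃∈[|l₁−l₂|,l₁+l₂]=[1,3], have l₃=4  ✗
Σlᵢ = 7 ⇒ odd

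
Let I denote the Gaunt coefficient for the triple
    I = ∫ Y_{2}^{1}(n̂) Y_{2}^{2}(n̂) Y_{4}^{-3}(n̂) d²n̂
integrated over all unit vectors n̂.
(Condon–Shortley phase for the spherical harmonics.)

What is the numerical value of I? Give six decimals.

-0.238414

m-sum 0 ✓  L=8 even ✓  0≤4≤4 ✓
Π(2lᵢ+1) = 5×5×9 = 225
triangle coeff Δ(2,2,4) = 1/630
Σ_t [0,0]: t=0:+1/16 = 1/16
(3j)²=2/35 [(2 2 4; 0 0 0)], sign=+1
Σ_t [0,0]: t=0:+1/144 = 1/144
(3j)²=1/18 [(2 2 4; 1 2 -3)], sign=-1
⇒ 4πI² = 5/7
I = (-1)√(5/7/(4π)) = -0.23841361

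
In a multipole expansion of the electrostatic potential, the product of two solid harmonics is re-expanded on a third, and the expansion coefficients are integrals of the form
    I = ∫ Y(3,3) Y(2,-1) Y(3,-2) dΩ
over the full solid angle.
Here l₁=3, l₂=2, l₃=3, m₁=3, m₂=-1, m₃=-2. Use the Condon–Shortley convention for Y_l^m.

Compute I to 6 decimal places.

-0.210261

Checks pass: Σm=0; 8 even; l₃=3∈[1,5].
(2·3+1)(2·2+1)(2·3+1) = 245
Δ: 2! 4! 2! / 9! → 1/3780
sum: t=0:+1/24 t=1:−1/4 t=2:+1/24 = -1/6
3j²(3 2 3; 0 0 0) = Δ·Π!·Σ² = 4/105  (sign +1)
sum: t=0:+1/48 = 1/48
3j²(3 2 3; 3 -1 -2) = Δ·Π!·Σ² = 5/84  (sign -1)
combine: 4πI² = 245·4/105·5/84 = 5/9
take √, sign -1: I = -0.21026104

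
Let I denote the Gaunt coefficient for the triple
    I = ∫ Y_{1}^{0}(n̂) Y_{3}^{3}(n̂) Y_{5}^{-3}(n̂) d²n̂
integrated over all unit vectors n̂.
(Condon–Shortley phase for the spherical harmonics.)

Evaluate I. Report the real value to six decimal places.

l₃=5 ∉ [2,4] — triangle fails ⇒ I = 0

0.000000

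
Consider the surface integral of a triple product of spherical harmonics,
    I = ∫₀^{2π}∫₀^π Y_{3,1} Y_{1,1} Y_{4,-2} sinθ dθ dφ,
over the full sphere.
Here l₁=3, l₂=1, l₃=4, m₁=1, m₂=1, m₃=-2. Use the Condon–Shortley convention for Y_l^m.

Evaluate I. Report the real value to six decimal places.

m-sum 0 ✓  L=8 even ✓  2≤4≤4 ✓
Π(2lᵢ+1) = 7×3×9 = 189
triangle coeff Δ(3,1,4) = 1/252
Σ_t [0,0]: t=0:+1/36 = 1/36
(3j)²=4/63 [(3 1 4; 0 0 0)], sign=+1
Σ_t [0,0]: t=0:+1/96 = 1/96
(3j)²=5/84 [(3 1 4; 1 1 -2)], sign=+1
⇒ 4πI² = 5/7
I = (+1)√(5/7/(4π)) = 0.23841361

0.238414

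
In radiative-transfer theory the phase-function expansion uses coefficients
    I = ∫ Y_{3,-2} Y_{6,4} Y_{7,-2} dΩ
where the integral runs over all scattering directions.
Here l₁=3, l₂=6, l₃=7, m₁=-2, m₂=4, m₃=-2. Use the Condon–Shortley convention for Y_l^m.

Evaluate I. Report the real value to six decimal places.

Checks pass: Σm=0; 16 even; l₃=7∈[3,9].
(2·3+1)(2·6+1)(2·7+1) = 1365
Δ: 2! 4! 10! / 17! → 1/2042040
sum: t=0:+1/207360 t=1:−1/57600 t=2:+1/207360 = -1/129600
3j²(3 6 7; 0 0 0) = Δ·Π!·Σ² = 168/12155  (sign +1)
sum: t=1:−1/8709120 t=2:+1/967680 = 1/1088640
3j²(3 6 7; -2 4 -2) = Δ·Π!·Σ² = 800/51051  (sign -1)
combine: 4πI² = 1365·168/12155·800/51051 = 134400/454597
take √, sign -1: I = -0.15338448

-0.153384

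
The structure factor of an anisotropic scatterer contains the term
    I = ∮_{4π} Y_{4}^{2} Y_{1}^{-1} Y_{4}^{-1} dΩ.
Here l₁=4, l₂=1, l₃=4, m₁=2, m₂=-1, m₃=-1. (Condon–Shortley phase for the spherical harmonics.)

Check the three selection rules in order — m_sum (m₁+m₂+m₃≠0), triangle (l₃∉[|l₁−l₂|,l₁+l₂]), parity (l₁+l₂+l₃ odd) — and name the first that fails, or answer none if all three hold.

parity

Σmᵢ = 0  ✓
l₃∈[|l₁−l₂|,l₁+l₂]=[3,5], have l₃=4  ✓
Σlᵢ = 9 ⇒ odd  ✗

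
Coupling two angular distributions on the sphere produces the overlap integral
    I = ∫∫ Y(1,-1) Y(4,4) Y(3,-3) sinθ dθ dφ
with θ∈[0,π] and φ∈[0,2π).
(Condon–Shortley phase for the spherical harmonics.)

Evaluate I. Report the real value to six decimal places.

Checks pass: Σm=0; 8 even; l₃=3∈[3,5].
(2·1+1)(2·4+1)(2·3+1) = 189
Δ: 2! 0! 6! / 9! → 1/252
sum: t=1:−1/36 = -1/36
3j²(1 4 3; 0 0 0) = Δ·Π!·Σ² = 4/63  (sign +1)
sum: t=2:+1/1440 = 1/1440
3j²(1 4 3; -1 4 -3) = Δ·Π!·Σ² = 1/9  (sign +1)
combine: 4πI² = 189·4/63·1/9 = 4/3
take √, sign +1: I = 0.32573501

0.325735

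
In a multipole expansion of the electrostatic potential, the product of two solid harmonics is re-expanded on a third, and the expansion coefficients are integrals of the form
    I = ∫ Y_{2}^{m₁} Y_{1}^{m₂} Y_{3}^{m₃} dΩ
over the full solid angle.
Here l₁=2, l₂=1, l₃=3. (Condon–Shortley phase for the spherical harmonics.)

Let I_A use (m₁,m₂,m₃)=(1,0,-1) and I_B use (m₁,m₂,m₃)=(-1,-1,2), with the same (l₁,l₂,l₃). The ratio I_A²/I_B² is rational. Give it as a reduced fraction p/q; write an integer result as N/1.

l's match ⇒ only the (l;m) 3-j factors differ between A and B.
A: triangle coeff Δ(2,1,3) = 1/105; Σ_t [0,0]: t=0:+1/6 = 1/6; (3j)²=8/105 [(2 1 3; 1 0 -1)], sign=+1
B: triangle coeff Δ(2,1,3) = 1/105; Σ_t [0,0]: t=0:+1/12 = 1/12; (3j)²=2/21 [(2 1 3; -1 -1 2)], sign=-1
I_A²/I_B² = (8/105)/(2/21) = 4/5

4/5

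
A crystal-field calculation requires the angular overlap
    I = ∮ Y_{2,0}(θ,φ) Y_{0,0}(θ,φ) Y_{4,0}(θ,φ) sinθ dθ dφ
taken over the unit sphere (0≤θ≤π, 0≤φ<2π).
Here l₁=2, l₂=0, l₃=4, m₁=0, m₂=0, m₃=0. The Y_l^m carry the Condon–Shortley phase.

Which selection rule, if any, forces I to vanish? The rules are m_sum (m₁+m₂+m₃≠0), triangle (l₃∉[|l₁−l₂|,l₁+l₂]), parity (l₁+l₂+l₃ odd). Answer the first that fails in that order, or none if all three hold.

Σmᵢ = 0  ✓
l₃∈[|l₁−l₂|,l₁+l₂]=[2,2], have l₃=4  ✗
Σlᵢ = 6 ⇒ even

triangle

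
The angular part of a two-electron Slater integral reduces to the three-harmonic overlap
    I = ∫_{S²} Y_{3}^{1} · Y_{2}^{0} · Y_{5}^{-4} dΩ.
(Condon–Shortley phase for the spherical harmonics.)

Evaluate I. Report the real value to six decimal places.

m-sum = 1 + 0 − 4 = -3 ≠ 0 ⇒ I = 0

0.000000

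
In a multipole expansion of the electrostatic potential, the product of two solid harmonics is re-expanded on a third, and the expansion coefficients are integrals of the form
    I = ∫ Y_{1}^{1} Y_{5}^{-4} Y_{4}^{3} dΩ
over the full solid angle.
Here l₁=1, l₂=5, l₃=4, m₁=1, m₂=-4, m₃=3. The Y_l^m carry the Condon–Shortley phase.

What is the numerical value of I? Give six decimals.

0.294638

Rules hold: Σm=0, L=10 even, 4≤4≤6.
N = 3·11·9 = 297
Δ = 2!·0!·8!/11! = 1/495
Racah Σ t=1..1: t=1:−1/576 = -1/576
⇒ 3j(1 5 4; 0 0 0)² = 5/99, sgn -1
Racah Σ t=0..0: t=0:+1/10080 = 1/10080
⇒ 3j(1 5 4; 1 -4 3)² = 4/55, sgn -1
4πI² = N·(3j₀)²·(3jₘ)² = 12/11
I = +1·√(1.09091/4π) = 0.29463840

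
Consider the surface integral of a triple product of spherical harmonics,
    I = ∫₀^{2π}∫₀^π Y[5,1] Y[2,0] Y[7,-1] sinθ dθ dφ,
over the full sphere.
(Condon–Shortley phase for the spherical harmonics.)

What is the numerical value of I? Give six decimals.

m-sum 0 ✓  L=14 even ✓  3≤7≤7 ✓
Π(2lᵢ+1) = 11×5×15 = 825
triangle coeff Δ(5,2,7) = 1/15015
Σ_t [0,0]: t=0:+1/57600 = 1/57600
(3j)²=21/715 [(5 2 7; 0 0 0)], sign=-1
Σ_t [0,0]: t=0:+1/69120 = 1/69120
(3j)²=4/143 [(5 2 7; 1 0 -1)], sign=+1
⇒ 4πI² = 1260/1859
I = (-1)√(1260/1859/(4π)) = -0.23224194

-0.232242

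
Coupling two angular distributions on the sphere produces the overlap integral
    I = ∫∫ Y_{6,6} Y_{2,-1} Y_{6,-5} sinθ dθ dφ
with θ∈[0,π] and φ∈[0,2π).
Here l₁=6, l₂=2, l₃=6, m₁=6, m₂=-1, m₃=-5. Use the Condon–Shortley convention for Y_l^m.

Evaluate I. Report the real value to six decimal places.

Checks pass: Σm=0; 14 even; l₃=6∈[4,8].
(2·6+1)(2·2+1)(2·6+1) = 845
Δ: 2! 10! 2! / 15! → 1/90090
sum: t=0:+1/69120 t=1:−1/14400 t=2:+1/69120 = -7/172800
3j²(6 2 6; 0 0 0) = Δ·Π!·Σ² = 14/715  (sign -1)
sum: t=0:+1/7257600 = 1/7257600
3j²(6 2 6; 6 -1 -5) = Δ·Π!·Σ² = 11/455  (sign -1)
combine: 4πI² = 845·14/715·11/455 = 2/5
take √, sign +1: I = 0.17841241

0.178412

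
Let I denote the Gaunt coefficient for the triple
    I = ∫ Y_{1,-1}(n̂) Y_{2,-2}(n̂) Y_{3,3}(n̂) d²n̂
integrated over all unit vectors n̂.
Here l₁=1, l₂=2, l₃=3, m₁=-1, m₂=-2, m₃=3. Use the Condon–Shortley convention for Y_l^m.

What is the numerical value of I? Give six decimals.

-0.319865

m-sum 0 ✓  L=6 even ✓  1≤3≤3 ✓
Π(2lᵢ+1) = 3×5×7 = 105
triangle coeff Δ(1,2,3) = 1/105
Σ_t [0,0]: t=0:+1/4 = 1/4
(3j)²=3/35 [(1 2 3; 0 0 0)], sign=-1
Σ_t [0,0]: t=0:+1/48 = 1/48
(3j)²=1/7 [(1 2 3; -1 -2 3)], sign=+1
⇒ 4πI² = 9/7
I = (-1)√(9/7/(4π)) = -0.31986543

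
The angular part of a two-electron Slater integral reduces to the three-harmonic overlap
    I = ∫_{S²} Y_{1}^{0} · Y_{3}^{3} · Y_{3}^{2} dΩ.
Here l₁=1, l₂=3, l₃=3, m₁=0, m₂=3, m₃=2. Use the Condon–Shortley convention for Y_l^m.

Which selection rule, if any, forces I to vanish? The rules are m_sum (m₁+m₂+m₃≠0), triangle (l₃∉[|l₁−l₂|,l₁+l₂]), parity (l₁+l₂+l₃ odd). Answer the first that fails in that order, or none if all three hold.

m_sum

Σmᵢ = 5  ✗
l₃∈[|l₁−l₂|,l₁+l₂]=[2,4], have l₃=3
Σlᵢ = 7 ⇒ odd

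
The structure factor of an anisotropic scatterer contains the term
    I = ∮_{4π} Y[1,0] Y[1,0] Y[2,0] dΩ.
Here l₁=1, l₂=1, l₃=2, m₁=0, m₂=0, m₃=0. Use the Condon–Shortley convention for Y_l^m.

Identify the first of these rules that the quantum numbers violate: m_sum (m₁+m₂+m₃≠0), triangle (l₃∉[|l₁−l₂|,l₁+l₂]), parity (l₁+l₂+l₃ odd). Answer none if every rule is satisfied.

none

azimuthal sum: 0 + 0 + 0 = 0  ✓
0 ≤ 2 ≤ 2 (triangle on l)  ✓
L = 1 + 1 + 2 = 4 (even)  ✓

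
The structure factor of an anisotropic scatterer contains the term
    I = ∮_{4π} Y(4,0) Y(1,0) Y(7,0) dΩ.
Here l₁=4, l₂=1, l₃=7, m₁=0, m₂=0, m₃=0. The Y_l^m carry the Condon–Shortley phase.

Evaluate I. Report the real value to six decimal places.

triangle: need 3≤l₃≤5, have 7; I=0

0.000000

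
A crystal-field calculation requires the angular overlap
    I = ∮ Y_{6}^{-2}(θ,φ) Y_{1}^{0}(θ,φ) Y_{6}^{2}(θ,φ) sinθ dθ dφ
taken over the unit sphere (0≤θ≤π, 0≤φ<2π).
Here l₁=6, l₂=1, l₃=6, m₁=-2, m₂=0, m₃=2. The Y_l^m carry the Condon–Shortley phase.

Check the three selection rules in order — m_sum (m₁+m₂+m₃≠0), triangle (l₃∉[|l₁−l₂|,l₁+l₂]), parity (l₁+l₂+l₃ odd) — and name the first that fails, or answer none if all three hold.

parity

m₁+m₂+m₃ = -2 + 0 + 2 = 0  ✓
triangle: |6−1|=5 ≤ l₃=6 ≤ 6+1=7  ✓
parity: l₁+l₂+l₃ = 13 is odd  ✗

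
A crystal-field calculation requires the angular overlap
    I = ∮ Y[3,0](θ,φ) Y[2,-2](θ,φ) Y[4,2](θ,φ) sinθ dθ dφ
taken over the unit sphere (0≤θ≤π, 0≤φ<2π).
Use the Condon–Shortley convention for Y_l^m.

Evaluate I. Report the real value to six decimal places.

Σlᵢ=9 odd — θ-integrand is odd under cosθ→−cosθ; I=0

0.000000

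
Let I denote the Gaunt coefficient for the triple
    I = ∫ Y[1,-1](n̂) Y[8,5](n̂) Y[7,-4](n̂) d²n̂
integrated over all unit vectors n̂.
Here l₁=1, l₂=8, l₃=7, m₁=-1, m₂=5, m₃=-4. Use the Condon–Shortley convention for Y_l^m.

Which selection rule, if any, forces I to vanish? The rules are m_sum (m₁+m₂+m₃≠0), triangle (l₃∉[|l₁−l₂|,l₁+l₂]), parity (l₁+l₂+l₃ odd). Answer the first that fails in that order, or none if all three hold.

none

Σmᵢ = 0  ✓
l₃∈[|l₁−l₂|,l₁+l₂]=[7,9], have l₃=7  ✓
Σlᵢ = 16 ⇒ even  ✓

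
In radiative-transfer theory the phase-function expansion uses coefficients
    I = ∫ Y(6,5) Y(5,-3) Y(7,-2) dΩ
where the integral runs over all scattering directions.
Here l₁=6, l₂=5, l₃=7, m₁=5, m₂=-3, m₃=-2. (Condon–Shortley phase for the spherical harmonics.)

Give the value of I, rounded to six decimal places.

m-sum 0 ✓  L=18 even ✓  1≤7≤11 ✓
Π(2lᵢ+1) = 13×11×15 = 2145
triangle coeff Δ(6,5,7) = 1/174594420
Σ_t [0,4]: t=0:+1/4147200 t=1:−1/207360 t=2:+1/82944 t=3:−1/207360 t=4:+1/4147200 = 1/345600
(3j)²=420/46189 [(6 5 7; 0 0 0)], sign=-1
Σ_t [0,1]: t=0:+1/5806080 t=1:−1/29030400 = 1/7257600
(3j)²=64/4199 [(6 5 7; 5 -3 -2)], sign=-1
⇒ 4πI² = 403200/1356277
I = (+1)√(403200/1356277/(4π)) = 0.15380878

0.153809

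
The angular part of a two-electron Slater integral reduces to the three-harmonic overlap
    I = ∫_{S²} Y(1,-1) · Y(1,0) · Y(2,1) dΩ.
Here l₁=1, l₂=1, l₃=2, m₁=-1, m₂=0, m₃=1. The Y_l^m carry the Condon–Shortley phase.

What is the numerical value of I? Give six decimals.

-0.218510

Checks pass: Σm=0; 4 even; l₃=2∈[0,2].
(2·1+1)(2·1+1)(2·2+1) = 45
Δ: 0! 2! 2! / 5! → 1/30
sum: t=0:+1/1 = 1/1
3j²(1 1 2; 0 0 0) = Δ·Π!·Σ² = 2/15  (sign +1)
sum: t=0:+1/2 = 1/2
3j²(1 1 2; -1 0 1) = Δ·Π!·Σ² = 1/10  (sign -1)
combine: 4πI² = 45·2/15·1/10 = 3/5
take √, sign -1: I = -0.21850969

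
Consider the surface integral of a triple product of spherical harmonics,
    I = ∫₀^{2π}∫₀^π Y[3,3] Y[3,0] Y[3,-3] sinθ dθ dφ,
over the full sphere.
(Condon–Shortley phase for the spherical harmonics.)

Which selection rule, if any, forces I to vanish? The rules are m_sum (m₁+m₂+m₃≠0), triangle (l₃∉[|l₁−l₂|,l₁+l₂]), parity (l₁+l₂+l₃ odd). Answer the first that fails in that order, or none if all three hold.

parity

azimuthal sum: 3 + 0 − 3 = 0  ✓
0 ≤ 3 ≤ 6 (triangle on l)  ✓
L = 3 + 3 + 3 = 9 (odd)  ✗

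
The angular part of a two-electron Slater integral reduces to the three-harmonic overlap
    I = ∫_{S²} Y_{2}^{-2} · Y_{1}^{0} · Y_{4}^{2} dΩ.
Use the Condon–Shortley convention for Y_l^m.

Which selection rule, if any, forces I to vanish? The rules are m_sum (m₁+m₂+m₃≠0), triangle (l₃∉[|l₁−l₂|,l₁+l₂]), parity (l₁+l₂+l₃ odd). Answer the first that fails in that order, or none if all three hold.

azimuthal sum: -2 + 0 + 2 = 0  ✓
1 ≤ 4 ≤ 3 (triangle on l)  ✗
L = 2 + 1 + 4 = 7 (odd)

triangle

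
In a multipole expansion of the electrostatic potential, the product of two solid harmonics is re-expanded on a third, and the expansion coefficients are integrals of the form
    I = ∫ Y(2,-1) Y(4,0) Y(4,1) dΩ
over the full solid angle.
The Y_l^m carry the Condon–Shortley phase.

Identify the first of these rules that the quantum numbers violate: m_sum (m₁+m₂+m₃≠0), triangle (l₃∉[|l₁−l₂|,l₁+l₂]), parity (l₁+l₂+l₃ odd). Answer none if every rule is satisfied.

Σmᵢ = 0  ✓
l₃∈[|l₁−l₂|,l₁+l₂]=[2,6], have l₃=4  ✓
Σlᵢ = 10 ⇒ even  ✓

none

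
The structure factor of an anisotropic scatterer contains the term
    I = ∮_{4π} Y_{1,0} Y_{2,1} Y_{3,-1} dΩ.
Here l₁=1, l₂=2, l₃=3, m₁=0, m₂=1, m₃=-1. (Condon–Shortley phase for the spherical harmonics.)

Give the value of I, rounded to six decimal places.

Checks pass: Σm=0; 6 even; l₃=3∈[1,3].
(2·1+1)(2·2+1)(2·3+1) = 105
Δ: 0! 2! 4! / 7! → 1/105
sum: t=0:+1/4 = 1/4
3j²(1 2 3; 0 0 0) = Δ·Π!·Σ² = 3/35  (sign -1)
sum: t=0:+1/6 = 1/6
3j²(1 2 3; 0 1 -1) = Δ·Π!·Σ² = 8/105  (sign +1)
combine: 4πI² = 105·3/35·8/105 = 24/35
take √, sign -1: I = -0.23359668

-0.233597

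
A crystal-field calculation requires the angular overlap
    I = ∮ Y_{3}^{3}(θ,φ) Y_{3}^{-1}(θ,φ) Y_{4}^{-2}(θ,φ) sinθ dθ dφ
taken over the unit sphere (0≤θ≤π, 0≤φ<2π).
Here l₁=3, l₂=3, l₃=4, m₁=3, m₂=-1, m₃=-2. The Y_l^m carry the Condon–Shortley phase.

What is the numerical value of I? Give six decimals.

-0.188451

Checks pass: Σm=0; 10 even; l₃=4∈[0,6].
(2·3+1)(2·3+1)(2·4+1) = 441
Δ: 2! 4! 4! / 11! → 1/34650
sum: t=0:+1/72 t=1:−1/16 t=2:+1/72 = -5/144
3j²(3 3 4; 0 0 0) = Δ·Π!·Σ² = 2/77  (sign -1)
sum: t=0:+1/192 = 1/192
3j²(3 3 4; 3 -1 -2) = Δ·Π!·Σ² = 3/77  (sign +1)
combine: 4πI² = 441·2/77·3/77 = 54/121
take √, sign -1: I = -0.18845135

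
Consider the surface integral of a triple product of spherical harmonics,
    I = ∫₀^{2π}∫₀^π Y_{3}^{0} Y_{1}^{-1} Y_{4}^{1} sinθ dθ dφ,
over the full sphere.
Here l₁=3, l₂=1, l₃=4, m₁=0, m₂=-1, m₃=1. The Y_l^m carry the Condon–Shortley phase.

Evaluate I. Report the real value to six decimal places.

-0.194664

Checks pass: Σm=0; 8 even; l₃=4∈[2,4].
(2·3+1)(2·1+1)(2·4+1) = 189
Δ: 0! 6! 2! / 9! → 1/252
sum: t=0:+1/36 = 1/36
3j²(3 1 4; 0 0 0) = Δ·Π!·Σ² = 4/63  (sign +1)
sum: t=0:+1/72 = 1/72
3j²(3 1 4; 0 -1 1) = Δ·Π!·Σ² = 5/126  (sign -1)
combine: 4πI² = 189·4/63·5/126 = 10/21
take √, sign -1: I = -0.19466390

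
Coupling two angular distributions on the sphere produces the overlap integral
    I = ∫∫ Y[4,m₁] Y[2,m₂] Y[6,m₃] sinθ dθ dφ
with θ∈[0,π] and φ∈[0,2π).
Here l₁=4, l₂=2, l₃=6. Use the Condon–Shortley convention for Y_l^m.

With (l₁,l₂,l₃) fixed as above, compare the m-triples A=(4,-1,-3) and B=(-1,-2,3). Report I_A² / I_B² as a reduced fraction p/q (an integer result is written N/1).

Shared (l₁,l₂,l₃)=(4,2,6): N and (l;000)² cancel in I_A²/I_B².
A: Δ = 0!·8!·4!/13! = 1/6435; Racah Σ t=0..0: t=0:+1/241920 = 1/241920; ⇒ 3j(4 2 6; 4 -1 -3)² = 1/715, sgn -1
B: Δ = 0!·8!·4!/13! = 1/6435; Racah Σ t=0..0: t=0:+1/17280 = 1/17280; ⇒ 3j(4 2 6; -1 -2 3)² = 14/715, sgn -1
I_A²/I_B² = (1/715)/(14/715) = 1/14

1/14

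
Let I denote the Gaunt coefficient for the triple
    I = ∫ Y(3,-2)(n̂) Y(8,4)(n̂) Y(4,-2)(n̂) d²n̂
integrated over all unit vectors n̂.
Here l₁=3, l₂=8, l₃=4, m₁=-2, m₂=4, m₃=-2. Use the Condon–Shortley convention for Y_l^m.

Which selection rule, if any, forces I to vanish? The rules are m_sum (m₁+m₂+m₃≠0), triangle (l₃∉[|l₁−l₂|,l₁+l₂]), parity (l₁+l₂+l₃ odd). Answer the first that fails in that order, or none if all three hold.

m₁+m₂+m₃ = -2 + 4 − 2 = 0  ✓
triangle: |3−8|=5 ≤ l₃=4 ≤ 3+8=11  ✗
parity: l₁+l₂+l₃ = 15 is odd

triangle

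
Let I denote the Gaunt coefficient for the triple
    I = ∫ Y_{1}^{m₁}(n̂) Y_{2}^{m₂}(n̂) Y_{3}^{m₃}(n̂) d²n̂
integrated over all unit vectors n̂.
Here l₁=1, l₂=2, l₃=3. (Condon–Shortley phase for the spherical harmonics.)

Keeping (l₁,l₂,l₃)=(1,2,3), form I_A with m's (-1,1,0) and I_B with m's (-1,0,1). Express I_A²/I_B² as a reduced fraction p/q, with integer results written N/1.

Shared (l₁,l₂,l₃)=(1,2,3): N and (l;000)² cancel in I_A²/I_B².
A: Δ = 0!·2!·4!/7! = 1/105; Racah Σ t=0..0: t=0:+1/12 = 1/12; ⇒ 3j(1 2 3; -1 1 0)² = 1/35, sgn -1
B: Δ = 0!·2!·4!/7! = 1/105; Racah Σ t=0..0: t=0:+1/8 = 1/8; ⇒ 3j(1 2 3; -1 0 1)² = 2/35, sgn +1
I_A²/I_B² = (1/35)/(2/35) = 1/2

1/2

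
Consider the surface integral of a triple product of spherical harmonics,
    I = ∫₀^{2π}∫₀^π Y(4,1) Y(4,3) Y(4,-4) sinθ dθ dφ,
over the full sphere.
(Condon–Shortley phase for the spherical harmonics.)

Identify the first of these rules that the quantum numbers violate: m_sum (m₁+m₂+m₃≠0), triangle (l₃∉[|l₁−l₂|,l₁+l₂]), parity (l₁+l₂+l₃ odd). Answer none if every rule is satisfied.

none

Σmᵢ = 0  ✓
l₃∈[|l₁−l₂|,l₁+l₂]=[0,8], have l₃=4  ✓
Σlᵢ = 12 ⇒ even  ✓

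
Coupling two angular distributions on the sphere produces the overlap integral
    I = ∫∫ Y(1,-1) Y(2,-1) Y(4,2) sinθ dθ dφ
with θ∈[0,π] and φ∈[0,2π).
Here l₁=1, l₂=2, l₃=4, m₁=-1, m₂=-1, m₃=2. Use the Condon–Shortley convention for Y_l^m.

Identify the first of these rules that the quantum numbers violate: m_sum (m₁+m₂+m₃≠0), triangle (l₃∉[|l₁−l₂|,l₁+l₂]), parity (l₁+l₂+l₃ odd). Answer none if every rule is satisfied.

azimuthal sum: -1 − 1 + 2 = 0  ✓
1 ≤ 4 ≤ 3 (triangle on l)  ✗
L = 1 + 2 + 4 = 7 (odd)

triangle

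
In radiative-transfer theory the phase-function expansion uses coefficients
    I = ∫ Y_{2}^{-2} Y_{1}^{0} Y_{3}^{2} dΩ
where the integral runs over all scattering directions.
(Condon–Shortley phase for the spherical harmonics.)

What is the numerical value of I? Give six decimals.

0.184674

Checks pass: Σm=0; 6 even; l₃=3∈[1,3].
(2·2+1)(2·1+1)(2·3+1) = 105
Δ: 0! 4! 2! / 7! → 1/105
sum: t=0:+1/4 = 1/4
3j²(2 1 3; 0 0 0) = Δ·Π!·Σ² = 3/35  (sign -1)
sum: t=0:+1/24 = 1/24
3j²(2 1 3; -2 0 2) = Δ·Π!·Σ² = 1/21  (sign -1)
combine: 4πI² = 105·3/35·1/21 = 3/7
take √, sign +1: I = 0.18467439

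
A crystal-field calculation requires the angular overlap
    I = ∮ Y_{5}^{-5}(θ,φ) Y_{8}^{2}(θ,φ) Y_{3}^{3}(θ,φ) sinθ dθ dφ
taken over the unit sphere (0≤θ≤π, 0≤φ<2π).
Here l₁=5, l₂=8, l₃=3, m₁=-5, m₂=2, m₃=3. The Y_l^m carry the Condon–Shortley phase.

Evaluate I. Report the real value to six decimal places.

0.004198

Rules hold: Σm=0, L=16 even, 3≤3≤13.
N = 11·17·7 = 1309
Δ = 10!·0!·6!/17! = 1/136136
Racah Σ t=5..5: t=5:−1/518400 = -1/518400
⇒ 3j(5 8 3; 0 0 0)² = 56/2431, sgn +1
Racah Σ t=10..10: t=10:+1/2612736000 = 1/2612736000
⇒ 3j(5 8 3; -5 2 3)² = 1/136136, sgn +1
4πI² = N·(3j₀)²·(3jₘ)² = 7/31603
I = +1·√(0.000221498/4π) = 0.00419836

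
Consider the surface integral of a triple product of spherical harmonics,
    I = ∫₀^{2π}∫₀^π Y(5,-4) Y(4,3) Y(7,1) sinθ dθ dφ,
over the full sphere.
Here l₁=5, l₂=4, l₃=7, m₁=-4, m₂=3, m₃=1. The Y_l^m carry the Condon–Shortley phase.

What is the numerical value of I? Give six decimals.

0.090705

Checks pass: Σm=0; 16 even; l₃=7∈[1,9].
(2·5+1)(2·4+1)(2·7+1) = 1485
Δ: 2! 8! 6! / 17! → 1/6126120
sum: t=0:+1/69120 t=1:−1/20736 t=2:+1/69120 = -1/51840
3j²(5 4 7; 0 0 0) = Δ·Π!·Σ² = 280/21879  (sign +1)
sum: t=1:−1/29030400 t=2:+1/1209600 = 23/29030400
3j²(5 4 7; -4 3 1) = Δ·Π!·Σ² = 529/97240  (sign +1)
combine: 4πI² = 1485·280/21879·529/97240 = 55545/537251
take √, sign +1: I = 0.09070452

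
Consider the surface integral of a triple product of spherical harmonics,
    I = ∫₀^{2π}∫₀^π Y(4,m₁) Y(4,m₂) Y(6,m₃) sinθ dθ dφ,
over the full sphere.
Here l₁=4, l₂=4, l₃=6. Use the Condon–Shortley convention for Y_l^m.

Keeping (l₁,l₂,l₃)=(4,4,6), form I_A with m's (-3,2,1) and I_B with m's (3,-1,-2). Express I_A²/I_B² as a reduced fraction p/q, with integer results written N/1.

169/180

l's match ⇒ only the (l;m) 3-j factors differ between A and B.
A: triangle coeff Δ(4,4,6) = 1/1261260; Σ_t [1,2]: t=1:−1/86400 t=2:+1/11520 = 13/172800; (3j)²=13/660 [(4 4 6; -3 2 1)], sign=-1
B: triangle coeff Δ(4,4,6) = 1/1261260; Σ_t [0,1]: t=0:+1/8640 t=1:−1/34560 = 1/11520; (3j)²=3/143 [(4 4 6; 3 -1 -2)], sign=+1
I_A²/I_B² = (13/660)/(3/143) = 169/180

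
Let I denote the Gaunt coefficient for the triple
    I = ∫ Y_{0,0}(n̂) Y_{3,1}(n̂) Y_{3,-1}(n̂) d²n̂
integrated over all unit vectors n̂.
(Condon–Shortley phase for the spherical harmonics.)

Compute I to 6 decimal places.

Checks pass: Σm=0; 6 even; l₃=3∈[3,3].
(2·0+1)(2·3+1)(2·3+1) = 49
Δ: 0! 0! 6! / 7! → 1/7
sum: t=0:+1/36 = 1/36
3j²(0 3 3; 0 0 0) = Δ·Π!·Σ² = 1/7  (sign -1)
sum: t=0:+1/48 = 1/48
3j²(0 3 3; 0 1 -1) = Δ·Π!·Σ² = 1/7  (sign +1)
combine: 4πI² = 49·1/7·1/7 = 1/1
take √, sign -1: I = -0.28209479

-0.282095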